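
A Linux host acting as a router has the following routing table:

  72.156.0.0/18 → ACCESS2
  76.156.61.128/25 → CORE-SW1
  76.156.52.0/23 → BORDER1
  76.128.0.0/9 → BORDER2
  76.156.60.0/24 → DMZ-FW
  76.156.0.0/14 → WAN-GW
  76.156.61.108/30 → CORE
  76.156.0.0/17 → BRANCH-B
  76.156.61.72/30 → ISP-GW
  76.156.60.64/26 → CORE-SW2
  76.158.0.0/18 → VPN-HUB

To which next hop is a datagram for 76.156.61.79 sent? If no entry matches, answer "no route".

Routes whose prefix contains 76.156.61.79:
  76.128.0.0/9 (76.128.0.0 - 76.255.255.255) -> BORDER2
  76.156.0.0/14 (76.156.0.0 - 76.159.255.255) -> WAN-GW
  76.156.0.0/17 (76.156.0.0 - 76.156.127.255) -> BRANCH-B
More-specific entries that do NOT match:
  76.156.61.108/30 (76.156.61.108 - 76.156.61.111) does not contain 76.156.61.79
  76.156.61.72/30 (76.156.61.72 - 76.156.61.75) does not contain 76.156.61.79
  76.156.60.64/26 (76.156.60.64 - 76.156.60.127) does not contain 76.156.61.79
  76.156.61.128/25 (76.156.61.128 - 76.156.61.255) does not contain 76.156.61.79
  76.156.60.0/24 (76.156.60.0 - 76.156.60.255) does not contain 76.156.61.79
  76.156.52.0/23 (76.156.52.0 - 76.156.53.255) does not contain 76.156.61.79
  72.156.0.0/18 (72.156.0.0 - 72.156.63.255) does not contain 76.156.61.79
  76.158.0.0/18 (76.158.0.0 - 76.158.63.255) does not contain 76.156.61.79
Longest matching prefix is /17 -> next hop BRANCH-B.

BRANCH-B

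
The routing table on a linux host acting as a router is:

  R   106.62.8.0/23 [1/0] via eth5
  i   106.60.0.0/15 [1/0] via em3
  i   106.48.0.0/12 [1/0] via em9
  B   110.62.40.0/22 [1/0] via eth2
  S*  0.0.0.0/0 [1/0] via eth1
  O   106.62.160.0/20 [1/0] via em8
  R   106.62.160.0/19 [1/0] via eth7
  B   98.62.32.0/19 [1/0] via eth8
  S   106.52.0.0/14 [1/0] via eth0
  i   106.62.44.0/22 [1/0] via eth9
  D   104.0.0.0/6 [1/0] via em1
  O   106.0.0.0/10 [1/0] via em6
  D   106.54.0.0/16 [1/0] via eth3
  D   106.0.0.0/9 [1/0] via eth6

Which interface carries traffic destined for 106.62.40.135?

em9

Routes whose prefix contains 106.62.40.135:
  0.0.0.0/0 (default, matches everything) -> eth1
  104.0.0.0/6 (104.0.0.0 - 107.255.255.255) -> em1
  106.0.0.0/9 (106.0.0.0 - 106.127.255.255) -> eth6
  106.0.0.0/10 (106.0.0.0 - 106.63.255.255) -> em6
  106.48.0.0/12 (106.48.0.0 - 106.63.255.255) -> em9
More-specific entries that do NOT match:
  106.62.8.0/23 (106.62.8.0 - 106.62.9.255) does not contain 106.62.40.135
  110.62.40.0/22 (110.62.40.0 - 110.62.43.255) does not contain 106.62.40.135
  106.62.44.0/22 (106.62.44.0 - 106.62.47.255) does not contain 106.62.40.135
  106.62.160.0/20 (106.62.160.0 - 106.62.175.255) does not contain 106.62.40.135
  106.62.160.0/19 (106.62.160.0 - 106.62.191.255) does not contain 106.62.40.135
  98.62.32.0/19 (98.62.32.0 - 98.62.63.255) does not contain 106.62.40.135
  106.54.0.0/16 (106.54.0.0 - 106.54.255.255) does not contain 106.62.40.135
  106.60.0.0/15 (106.60.0.0 - 106.61.255.255) does not contain 106.62.40.135
  106.52.0.0/14 (106.52.0.0 - 106.55.255.255) does not contain 106.62.40.135
Longest matching prefix is /12 -> interface em9.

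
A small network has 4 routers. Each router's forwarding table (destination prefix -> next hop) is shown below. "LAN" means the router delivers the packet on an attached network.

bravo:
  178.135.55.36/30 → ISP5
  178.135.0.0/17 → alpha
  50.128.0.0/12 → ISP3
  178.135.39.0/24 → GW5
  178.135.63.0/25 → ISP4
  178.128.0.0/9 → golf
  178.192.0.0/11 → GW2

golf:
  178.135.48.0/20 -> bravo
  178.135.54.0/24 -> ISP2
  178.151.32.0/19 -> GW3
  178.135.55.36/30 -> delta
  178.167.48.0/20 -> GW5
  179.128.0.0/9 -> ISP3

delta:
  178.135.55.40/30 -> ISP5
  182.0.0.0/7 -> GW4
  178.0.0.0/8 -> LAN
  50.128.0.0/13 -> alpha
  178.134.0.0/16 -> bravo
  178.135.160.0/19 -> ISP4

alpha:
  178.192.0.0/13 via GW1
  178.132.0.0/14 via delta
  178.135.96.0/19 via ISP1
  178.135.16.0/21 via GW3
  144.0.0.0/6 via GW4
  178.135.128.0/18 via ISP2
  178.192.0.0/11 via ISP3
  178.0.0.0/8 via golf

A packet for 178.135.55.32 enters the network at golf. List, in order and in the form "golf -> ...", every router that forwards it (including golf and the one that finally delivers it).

golf -> bravo -> alpha -> delta

At golf: longest match for 178.135.55.32 is 178.135.48.0/20 -> bravo
At bravo: longest match for 178.135.55.32 is 178.135.0.0/17 -> alpha
At alpha: longest match for 178.135.55.32 is 178.132.0.0/14 -> delta
At delta: longest match for 178.135.55.32 is 178.0.0.0/8 -> LAN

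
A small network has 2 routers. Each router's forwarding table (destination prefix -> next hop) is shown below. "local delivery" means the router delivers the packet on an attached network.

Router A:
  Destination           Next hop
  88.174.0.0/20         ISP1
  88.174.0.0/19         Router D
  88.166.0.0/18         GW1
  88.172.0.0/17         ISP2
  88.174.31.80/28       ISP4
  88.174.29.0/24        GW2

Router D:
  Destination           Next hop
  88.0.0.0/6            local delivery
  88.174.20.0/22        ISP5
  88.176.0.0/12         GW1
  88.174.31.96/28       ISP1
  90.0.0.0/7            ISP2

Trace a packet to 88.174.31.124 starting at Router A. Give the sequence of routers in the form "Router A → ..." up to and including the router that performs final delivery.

At Router A: longest match for 88.174.31.124 is 88.174.0.0/19 -> Router D
At Router D: longest match for 88.174.31.124 is 88.0.0.0/6 -> local delivery

Router A → Router D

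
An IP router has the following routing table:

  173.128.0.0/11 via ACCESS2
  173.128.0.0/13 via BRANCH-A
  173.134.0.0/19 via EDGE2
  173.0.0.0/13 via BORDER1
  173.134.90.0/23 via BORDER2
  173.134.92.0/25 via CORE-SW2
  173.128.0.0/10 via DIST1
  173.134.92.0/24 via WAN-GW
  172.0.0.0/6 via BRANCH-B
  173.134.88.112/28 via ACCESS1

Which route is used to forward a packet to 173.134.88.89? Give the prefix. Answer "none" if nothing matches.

Entries matching 173.134.88.89:
  172.0.0.0/6 (172.0.0.0 - 175.255.255.255)
  173.128.0.0/10 (173.128.0.0 - 173.191.255.255)
  173.128.0.0/11 (173.128.0.0 - 173.159.255.255)
  173.128.0.0/13 (173.128.0.0 - 173.135.255.255)
Most specific is 173.128.0.0/13.

173.128.0.0/13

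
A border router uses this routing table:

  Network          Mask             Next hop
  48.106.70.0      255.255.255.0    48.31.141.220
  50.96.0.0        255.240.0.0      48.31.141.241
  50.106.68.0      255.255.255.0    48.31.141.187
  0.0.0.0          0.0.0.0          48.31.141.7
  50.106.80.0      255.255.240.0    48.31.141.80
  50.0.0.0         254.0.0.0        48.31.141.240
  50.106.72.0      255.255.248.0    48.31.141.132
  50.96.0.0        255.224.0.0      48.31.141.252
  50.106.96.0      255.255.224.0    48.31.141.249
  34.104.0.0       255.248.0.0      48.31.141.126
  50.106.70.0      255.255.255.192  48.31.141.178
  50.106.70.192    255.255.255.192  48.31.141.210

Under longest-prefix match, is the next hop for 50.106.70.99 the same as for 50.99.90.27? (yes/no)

yes

50.106.70.99: longest match 50.96.0.0/12 -> 48.31.141.241
50.99.90.27: longest match 50.96.0.0/12 -> 48.31.141.241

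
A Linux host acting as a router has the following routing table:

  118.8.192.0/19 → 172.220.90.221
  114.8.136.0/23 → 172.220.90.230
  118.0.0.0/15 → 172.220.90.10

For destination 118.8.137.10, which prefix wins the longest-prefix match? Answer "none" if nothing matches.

none

118.8.137.10 is outside every listed prefix and there is no default route.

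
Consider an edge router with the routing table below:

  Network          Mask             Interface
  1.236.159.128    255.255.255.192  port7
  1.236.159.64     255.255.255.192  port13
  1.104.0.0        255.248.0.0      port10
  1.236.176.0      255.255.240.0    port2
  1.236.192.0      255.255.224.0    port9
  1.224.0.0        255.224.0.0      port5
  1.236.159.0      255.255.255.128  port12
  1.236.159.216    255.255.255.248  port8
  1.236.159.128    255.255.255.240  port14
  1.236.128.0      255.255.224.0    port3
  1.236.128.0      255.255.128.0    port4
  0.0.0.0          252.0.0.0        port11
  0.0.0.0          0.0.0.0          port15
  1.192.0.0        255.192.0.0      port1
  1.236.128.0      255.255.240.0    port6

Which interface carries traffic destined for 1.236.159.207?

Routes whose prefix contains 1.236.159.207:
  0.0.0.0/0 (default, matches everything) -> port15
  0.0.0.0/6 (0.0.0.0 - 3.255.255.255) -> port11
  1.192.0.0/10 (1.192.0.0 - 1.255.255.255) -> port1
  1.224.0.0/11 (1.224.0.0 - 1.255.255.255) -> port5
  1.236.128.0/17 (1.236.128.0 - 1.236.255.255) -> port4
  1.236.128.0/19 (1.236.128.0 - 1.236.159.255) -> port3
More-specific entries that do NOT match:
  1.236.159.216/29 (1.236.159.216 - 1.236.159.223) does not contain 1.236.159.207
  1.236.159.128/28 (1.236.159.128 - 1.236.159.143) does not contain 1.236.159.207
  1.236.159.128/26 (1.236.159.128 - 1.236.159.191) does not contain 1.236.159.207
  1.236.159.64/26 (1.236.159.64 - 1.236.159.127) does not contain 1.236.159.207
  1.236.159.0/25 (1.236.159.0 - 1.236.159.127) does not contain 1.236.159.207
  1.236.176.0/20 (1.236.176.0 - 1.236.191.255) does not contain 1.236.159.207
  1.236.128.0/20 (1.236.128.0 - 1.236.143.255) does not contain 1.236.159.207
Longest matching prefix is /19 -> interface port3.

port3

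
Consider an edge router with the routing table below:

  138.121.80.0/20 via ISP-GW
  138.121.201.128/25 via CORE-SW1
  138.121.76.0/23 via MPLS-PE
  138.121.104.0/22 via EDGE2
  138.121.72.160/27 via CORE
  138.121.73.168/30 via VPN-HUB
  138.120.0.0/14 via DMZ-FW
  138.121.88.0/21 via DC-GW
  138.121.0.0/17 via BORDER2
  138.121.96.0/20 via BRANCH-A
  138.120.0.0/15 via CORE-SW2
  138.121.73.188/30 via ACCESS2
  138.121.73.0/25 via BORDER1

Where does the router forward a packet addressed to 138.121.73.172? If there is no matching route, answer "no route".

Routes whose prefix contains 138.121.73.172:
  138.120.0.0/14 (138.120.0.0 - 138.123.255.255) -> DMZ-FW
  138.120.0.0/15 (138.120.0.0 - 138.121.255.255) -> CORE-SW2
  138.121.0.0/17 (138.121.0.0 - 138.121.127.255) -> BORDER2
More-specific entries that do NOT match:
  138.121.73.168/30 (138.121.73.168 - 138.121.73.171) does not contain 138.121.73.172
  138.121.73.188/30 (138.121.73.188 - 138.121.73.191) does not contain 138.121.73.172
  138.121.72.160/27 (138.121.72.160 - 138.121.72.191) does not contain 138.121.73.172
  138.121.201.128/25 (138.121.201.128 - 138.121.201.255) does not contain 138.121.73.172
  138.121.73.0/25 (138.121.73.0 - 138.121.73.127) does not contain 138.121.73.172
  138.121.76.0/23 (138.121.76.0 - 138.121.77.255) does not contain 138.121.73.172
  138.121.104.0/22 (138.121.104.0 - 138.121.107.255) does not contain 138.121.73.172
  138.121.88.0/21 (138.121.88.0 - 138.121.95.255) does not contain 138.121.73.172
  138.121.80.0/20 (138.121.80.0 - 138.121.95.255) does not contain 138.121.73.172
  138.121.96.0/20 (138.121.96.0 - 138.121.111.255) does not contain 138.121.73.172
Longest matching prefix is /17 -> next hop BORDER2.

BORDER2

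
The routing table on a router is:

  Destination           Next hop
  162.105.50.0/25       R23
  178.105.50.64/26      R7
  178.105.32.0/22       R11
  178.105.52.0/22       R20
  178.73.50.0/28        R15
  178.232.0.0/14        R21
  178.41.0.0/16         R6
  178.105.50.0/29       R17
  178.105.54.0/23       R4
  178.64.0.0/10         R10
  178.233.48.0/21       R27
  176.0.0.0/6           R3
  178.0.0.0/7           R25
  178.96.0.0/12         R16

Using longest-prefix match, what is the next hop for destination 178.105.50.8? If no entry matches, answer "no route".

Routes whose prefix contains 178.105.50.8:
  176.0.0.0/6 (176.0.0.0 - 179.255.255.255) -> R3
  178.0.0.0/7 (178.0.0.0 - 179.255.255.255) -> R25
  178.64.0.0/10 (178.64.0.0 - 178.127.255.255) -> R10
  178.96.0.0/12 (178.96.0.0 - 178.111.255.255) -> R16
More-specific entries that do NOT match:
  178.105.50.0/29 (178.105.50.0 - 178.105.50.7) does not contain 178.105.50.8
  178.73.50.0/28 (178.73.50.0 - 178.73.50.15) does not contain 178.105.50.8
  178.105.50.64/26 (178.105.50.64 - 178.105.50.127) does not contain 178.105.50.8
  162.105.50.0/25 (162.105.50.0 - 162.105.50.127) does not contain 178.105.50.8
  178.105.54.0/23 (178.105.54.0 - 178.105.55.255) does not contain 178.105.50.8
  178.105.32.0/22 (178.105.32.0 - 178.105.35.255) does not contain 178.105.50.8
  178.105.52.0/22 (178.105.52.0 - 178.105.55.255) does not contain 178.105.50.8
  178.233.48.0/21 (178.233.48.0 - 178.233.55.255) does not contain 178.105.50.8
  178.41.0.0/16 (178.41.0.0 - 178.41.255.255) does not contain 178.105.50.8
  178.232.0.0/14 (178.232.0.0 - 178.235.255.255) does not contain 178.105.50.8
Longest matching prefix is /12 -> next hop R16.

R16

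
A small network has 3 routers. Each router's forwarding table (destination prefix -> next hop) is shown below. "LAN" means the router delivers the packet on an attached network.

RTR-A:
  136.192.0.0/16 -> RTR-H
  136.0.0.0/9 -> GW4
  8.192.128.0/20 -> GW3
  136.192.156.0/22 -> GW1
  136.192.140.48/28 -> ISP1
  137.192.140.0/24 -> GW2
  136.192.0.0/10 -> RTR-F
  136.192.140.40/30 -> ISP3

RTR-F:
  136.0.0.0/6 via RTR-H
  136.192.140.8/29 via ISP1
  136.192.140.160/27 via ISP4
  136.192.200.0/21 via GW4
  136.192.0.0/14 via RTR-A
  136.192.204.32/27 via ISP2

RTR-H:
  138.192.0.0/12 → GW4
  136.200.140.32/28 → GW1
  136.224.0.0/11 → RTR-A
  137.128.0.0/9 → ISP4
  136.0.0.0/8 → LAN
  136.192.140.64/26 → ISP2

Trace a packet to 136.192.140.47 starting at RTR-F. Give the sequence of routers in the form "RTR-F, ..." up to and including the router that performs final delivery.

At RTR-F: longest match for 136.192.140.47 is 136.192.0.0/14 -> RTR-A
At RTR-A: longest match for 136.192.140.47 is 136.192.0.0/16 -> RTR-H
At RTR-H: longest match for 136.192.140.47 is 136.0.0.0/8 -> LAN

RTR-F, RTR-A, RTR-H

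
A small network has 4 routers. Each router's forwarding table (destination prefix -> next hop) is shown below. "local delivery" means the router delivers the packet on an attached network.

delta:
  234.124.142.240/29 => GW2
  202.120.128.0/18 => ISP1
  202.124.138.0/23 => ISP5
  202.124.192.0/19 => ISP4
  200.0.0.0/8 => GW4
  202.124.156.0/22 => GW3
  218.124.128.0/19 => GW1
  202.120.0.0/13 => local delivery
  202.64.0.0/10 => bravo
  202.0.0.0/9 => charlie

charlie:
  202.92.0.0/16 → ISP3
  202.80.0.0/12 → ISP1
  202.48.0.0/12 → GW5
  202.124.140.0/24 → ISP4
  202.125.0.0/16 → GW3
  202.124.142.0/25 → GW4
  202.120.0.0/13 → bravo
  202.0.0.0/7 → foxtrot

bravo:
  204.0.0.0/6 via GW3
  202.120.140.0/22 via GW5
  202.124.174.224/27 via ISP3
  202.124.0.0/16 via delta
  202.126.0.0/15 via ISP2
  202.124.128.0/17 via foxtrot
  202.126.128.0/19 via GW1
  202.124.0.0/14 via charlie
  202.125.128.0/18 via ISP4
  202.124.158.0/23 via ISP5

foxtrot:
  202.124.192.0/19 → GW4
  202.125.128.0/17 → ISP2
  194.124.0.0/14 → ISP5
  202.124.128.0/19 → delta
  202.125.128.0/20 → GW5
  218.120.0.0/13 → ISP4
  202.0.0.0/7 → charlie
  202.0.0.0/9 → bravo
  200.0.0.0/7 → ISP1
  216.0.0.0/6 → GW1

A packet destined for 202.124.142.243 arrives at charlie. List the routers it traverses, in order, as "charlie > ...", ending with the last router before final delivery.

At charlie: longest match for 202.124.142.243 is 202.120.0.0/13 -> bravo
At bravo: longest match for 202.124.142.243 is 202.124.128.0/17 -> foxtrot
At foxtrot: longest match for 202.124.142.243 is 202.124.128.0/19 -> delta
At delta: longest match for 202.124.142.243 is 202.120.0.0/13 -> local delivery

charlie > bravo > foxtrot > delta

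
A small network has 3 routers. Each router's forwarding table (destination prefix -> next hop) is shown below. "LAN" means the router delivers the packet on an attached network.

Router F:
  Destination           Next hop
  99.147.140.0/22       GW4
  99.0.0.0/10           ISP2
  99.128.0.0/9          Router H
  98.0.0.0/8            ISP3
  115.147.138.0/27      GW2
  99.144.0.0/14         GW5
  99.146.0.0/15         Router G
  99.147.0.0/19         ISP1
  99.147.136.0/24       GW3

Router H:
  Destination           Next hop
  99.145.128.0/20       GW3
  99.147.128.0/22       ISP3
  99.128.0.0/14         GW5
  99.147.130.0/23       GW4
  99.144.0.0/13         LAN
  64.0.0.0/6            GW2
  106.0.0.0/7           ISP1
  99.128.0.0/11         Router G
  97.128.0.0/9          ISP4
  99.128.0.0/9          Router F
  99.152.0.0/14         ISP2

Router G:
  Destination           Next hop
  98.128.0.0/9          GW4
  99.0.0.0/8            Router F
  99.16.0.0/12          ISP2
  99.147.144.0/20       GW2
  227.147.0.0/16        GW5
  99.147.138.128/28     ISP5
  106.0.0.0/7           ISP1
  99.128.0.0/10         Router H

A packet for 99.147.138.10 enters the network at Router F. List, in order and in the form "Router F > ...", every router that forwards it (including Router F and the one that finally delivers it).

At Router F: longest match for 99.147.138.10 is 99.146.0.0/15 -> Router G
At Router G: longest match for 99.147.138.10 is 99.128.0.0/10 -> Router H
At Router H: longest match for 99.147.138.10 is 99.144.0.0/13 -> LAN

Router F > Router G > Router H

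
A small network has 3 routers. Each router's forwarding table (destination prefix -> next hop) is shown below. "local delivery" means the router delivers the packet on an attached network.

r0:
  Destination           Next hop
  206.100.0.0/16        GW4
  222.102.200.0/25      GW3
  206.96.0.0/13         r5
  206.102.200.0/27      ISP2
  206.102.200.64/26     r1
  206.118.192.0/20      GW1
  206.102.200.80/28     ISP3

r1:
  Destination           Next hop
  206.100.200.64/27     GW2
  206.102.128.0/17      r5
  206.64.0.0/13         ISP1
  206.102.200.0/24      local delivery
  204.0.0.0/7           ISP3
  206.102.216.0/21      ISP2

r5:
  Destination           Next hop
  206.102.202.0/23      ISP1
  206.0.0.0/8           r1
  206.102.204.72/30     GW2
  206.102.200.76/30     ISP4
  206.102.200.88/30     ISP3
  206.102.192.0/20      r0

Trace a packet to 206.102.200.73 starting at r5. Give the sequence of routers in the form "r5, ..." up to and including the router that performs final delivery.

r5, r0, r1

At r5: longest match for 206.102.200.73 is 206.102.192.0/20 -> r0
At r0: longest match for 206.102.200.73 is 206.102.200.64/26 -> r1
At r1: longest match for 206.102.200.73 is 206.102.200.0/24 -> local delivery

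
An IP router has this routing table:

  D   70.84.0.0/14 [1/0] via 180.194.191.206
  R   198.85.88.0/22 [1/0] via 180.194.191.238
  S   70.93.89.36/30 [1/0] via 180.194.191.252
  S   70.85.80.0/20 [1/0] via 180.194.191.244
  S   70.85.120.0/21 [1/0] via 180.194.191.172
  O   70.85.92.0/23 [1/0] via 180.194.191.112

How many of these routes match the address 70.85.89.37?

Prefixes containing 70.85.89.37:
  70.84.0.0/14 (70.84.0.0 - 70.87.255.255)
  70.85.80.0/20 (70.85.80.0 - 70.85.95.255)
Total matching entries: 2.

2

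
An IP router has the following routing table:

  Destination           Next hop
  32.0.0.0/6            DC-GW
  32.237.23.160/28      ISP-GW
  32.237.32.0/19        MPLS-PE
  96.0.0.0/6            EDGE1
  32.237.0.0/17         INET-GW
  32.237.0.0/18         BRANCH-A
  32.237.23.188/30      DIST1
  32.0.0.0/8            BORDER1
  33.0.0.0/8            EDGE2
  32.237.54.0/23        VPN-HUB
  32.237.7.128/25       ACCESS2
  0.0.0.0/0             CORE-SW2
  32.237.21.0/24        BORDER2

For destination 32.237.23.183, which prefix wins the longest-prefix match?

32.237.0.0/18

Entries matching 32.237.23.183:
  0.0.0.0/0 (default, matches everything)
  32.0.0.0/6 (32.0.0.0 - 35.255.255.255)
  32.0.0.0/8 (32.0.0.0 - 32.255.255.255)
  32.237.0.0/17 (32.237.0.0 - 32.237.127.255)
  32.237.0.0/18 (32.237.0.0 - 32.237.63.255)
Most specific is 32.237.0.0/18.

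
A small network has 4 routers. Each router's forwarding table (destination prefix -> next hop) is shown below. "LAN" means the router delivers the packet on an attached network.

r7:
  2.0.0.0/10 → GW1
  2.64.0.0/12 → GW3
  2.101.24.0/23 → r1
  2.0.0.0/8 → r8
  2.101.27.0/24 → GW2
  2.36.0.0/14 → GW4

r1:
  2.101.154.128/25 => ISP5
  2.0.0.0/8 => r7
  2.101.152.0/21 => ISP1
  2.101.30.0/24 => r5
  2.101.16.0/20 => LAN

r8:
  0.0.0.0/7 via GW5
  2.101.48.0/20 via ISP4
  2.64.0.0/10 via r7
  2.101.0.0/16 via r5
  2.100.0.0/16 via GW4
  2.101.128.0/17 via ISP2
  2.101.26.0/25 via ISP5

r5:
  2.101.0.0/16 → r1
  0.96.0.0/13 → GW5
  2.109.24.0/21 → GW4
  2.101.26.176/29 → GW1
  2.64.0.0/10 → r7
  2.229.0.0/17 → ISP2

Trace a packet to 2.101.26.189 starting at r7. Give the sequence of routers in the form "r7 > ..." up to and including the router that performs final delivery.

At r7: longest match for 2.101.26.189 is 2.0.0.0/8 -> r8
At r8: longest match for 2.101.26.189 is 2.101.0.0/16 -> r5
At r5: longest match for 2.101.26.189 is 2.101.0.0/16 -> r1
At r1: longest match for 2.101.26.189 is 2.101.16.0/20 -> LAN

r7 > r8 > r5 > r1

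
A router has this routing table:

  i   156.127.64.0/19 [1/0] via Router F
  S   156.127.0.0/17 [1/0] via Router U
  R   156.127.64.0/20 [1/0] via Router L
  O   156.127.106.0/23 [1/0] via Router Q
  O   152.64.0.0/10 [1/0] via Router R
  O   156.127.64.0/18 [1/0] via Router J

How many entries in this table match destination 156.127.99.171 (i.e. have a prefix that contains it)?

2

Prefixes containing 156.127.99.171:
  156.127.0.0/17 (156.127.0.0 - 156.127.127.255)
  156.127.64.0/18 (156.127.64.0 - 156.127.127.255)
Total matching entries: 2.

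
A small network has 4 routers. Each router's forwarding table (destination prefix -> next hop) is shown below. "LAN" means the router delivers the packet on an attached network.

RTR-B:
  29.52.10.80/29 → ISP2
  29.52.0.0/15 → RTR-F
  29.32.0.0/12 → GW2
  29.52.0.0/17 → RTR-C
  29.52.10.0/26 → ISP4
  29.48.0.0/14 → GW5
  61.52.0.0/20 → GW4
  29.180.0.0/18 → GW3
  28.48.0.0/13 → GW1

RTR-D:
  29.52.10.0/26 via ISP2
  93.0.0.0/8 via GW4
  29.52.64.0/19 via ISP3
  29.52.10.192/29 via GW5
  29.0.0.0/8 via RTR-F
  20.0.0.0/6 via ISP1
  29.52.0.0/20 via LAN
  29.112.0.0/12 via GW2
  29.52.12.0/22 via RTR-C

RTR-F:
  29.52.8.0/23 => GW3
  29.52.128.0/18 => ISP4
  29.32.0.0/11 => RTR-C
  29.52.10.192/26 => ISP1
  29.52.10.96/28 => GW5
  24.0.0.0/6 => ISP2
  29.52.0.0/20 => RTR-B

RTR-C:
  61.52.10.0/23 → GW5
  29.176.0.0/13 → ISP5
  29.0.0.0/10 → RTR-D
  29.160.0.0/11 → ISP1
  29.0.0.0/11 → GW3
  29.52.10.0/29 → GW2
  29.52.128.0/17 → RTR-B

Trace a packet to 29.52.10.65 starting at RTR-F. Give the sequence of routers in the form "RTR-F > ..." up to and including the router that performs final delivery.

RTR-F > RTR-B > RTR-C > RTR-D

At RTR-F: longest match for 29.52.10.65 is 29.52.0.0/20 -> RTR-B
At RTR-B: longest match for 29.52.10.65 is 29.52.0.0/17 -> RTR-C
At RTR-C: longest match for 29.52.10.65 is 29.0.0.0/10 -> RTR-D
At RTR-D: longest match for 29.52.10.65 is 29.52.0.0/20 -> LAN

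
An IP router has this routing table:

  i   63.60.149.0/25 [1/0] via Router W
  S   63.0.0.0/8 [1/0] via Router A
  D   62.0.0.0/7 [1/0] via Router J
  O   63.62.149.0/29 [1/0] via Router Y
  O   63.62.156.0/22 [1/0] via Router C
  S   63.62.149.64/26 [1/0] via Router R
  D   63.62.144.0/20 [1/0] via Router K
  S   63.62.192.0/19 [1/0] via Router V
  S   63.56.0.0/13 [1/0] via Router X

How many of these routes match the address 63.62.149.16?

4

Prefixes containing 63.62.149.16:
  62.0.0.0/7 (62.0.0.0 - 63.255.255.255)
  63.0.0.0/8 (63.0.0.0 - 63.255.255.255)
  63.56.0.0/13 (63.56.0.0 - 63.63.255.255)
  63.62.144.0/20 (63.62.144.0 - 63.62.159.255)
Total matching entries: 4.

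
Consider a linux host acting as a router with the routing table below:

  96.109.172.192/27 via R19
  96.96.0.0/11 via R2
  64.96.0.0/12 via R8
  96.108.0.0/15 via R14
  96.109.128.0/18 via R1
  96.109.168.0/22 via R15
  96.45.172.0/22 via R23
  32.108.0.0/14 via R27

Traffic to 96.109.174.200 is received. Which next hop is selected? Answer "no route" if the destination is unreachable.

R1

Routes whose prefix contains 96.109.174.200:
  96.96.0.0/11 (96.96.0.0 - 96.127.255.255) -> R2
  96.108.0.0/15 (96.108.0.0 - 96.109.255.255) -> R14
  96.109.128.0/18 (96.109.128.0 - 96.109.191.255) -> R1
More-specific entries that do NOT match:
  96.109.172.192/27 (96.109.172.192 - 96.109.172.223) does not contain 96.109.174.200
  96.109.168.0/22 (96.109.168.0 - 96.109.171.255) does not contain 96.109.174.200
  96.45.172.0/22 (96.45.172.0 - 96.45.175.255) does not contain 96.109.174.200
Longest matching prefix is /18 -> next hop R1.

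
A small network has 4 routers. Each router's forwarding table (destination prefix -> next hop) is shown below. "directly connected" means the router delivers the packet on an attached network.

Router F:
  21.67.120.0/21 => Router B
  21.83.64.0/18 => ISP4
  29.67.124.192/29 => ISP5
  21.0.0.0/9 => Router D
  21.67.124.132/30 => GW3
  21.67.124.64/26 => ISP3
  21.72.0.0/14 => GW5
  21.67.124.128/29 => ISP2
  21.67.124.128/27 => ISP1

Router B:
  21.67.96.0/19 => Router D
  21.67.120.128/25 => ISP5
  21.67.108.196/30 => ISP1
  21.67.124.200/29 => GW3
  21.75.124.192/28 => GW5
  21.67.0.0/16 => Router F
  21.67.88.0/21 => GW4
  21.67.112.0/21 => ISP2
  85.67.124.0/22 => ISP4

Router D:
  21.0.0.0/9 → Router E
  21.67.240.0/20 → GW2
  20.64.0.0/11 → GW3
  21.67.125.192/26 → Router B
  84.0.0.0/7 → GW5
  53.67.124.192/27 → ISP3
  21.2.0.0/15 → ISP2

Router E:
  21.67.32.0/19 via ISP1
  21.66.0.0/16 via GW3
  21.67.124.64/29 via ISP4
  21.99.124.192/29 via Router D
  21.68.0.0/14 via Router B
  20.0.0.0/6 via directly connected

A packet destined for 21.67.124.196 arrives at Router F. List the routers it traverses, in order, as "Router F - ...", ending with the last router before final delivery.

At Router F: longest match for 21.67.124.196 is 21.67.120.0/21 -> Router B
At Router B: longest match for 21.67.124.196 is 21.67.96.0/19 -> Router D
At Router D: longest match for 21.67.124.196 is 21.0.0.0/9 -> Router E
At Router E: longest match for 21.67.124.196 is 20.0.0.0/6 -> directly connected

Router F - Router B - Router D - Router E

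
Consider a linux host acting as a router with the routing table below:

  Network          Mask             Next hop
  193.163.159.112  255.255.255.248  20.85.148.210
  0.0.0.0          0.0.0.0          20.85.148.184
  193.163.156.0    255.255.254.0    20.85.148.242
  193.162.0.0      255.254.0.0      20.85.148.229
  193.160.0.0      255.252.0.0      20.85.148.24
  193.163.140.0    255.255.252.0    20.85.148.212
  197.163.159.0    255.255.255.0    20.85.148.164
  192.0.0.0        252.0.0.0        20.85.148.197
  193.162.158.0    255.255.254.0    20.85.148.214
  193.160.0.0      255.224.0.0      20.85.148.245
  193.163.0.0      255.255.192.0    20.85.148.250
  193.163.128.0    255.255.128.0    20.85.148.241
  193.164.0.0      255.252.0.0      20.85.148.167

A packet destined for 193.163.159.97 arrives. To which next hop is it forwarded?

Routes whose prefix contains 193.163.159.97:
  0.0.0.0/0 (default, matches everything) -> 20.85.148.184
  192.0.0.0/6 (192.0.0.0 - 195.255.255.255) -> 20.85.148.197
  193.160.0.0/11 (193.160.0.0 - 193.191.255.255) -> 20.85.148.245
  193.160.0.0/14 (193.160.0.0 - 193.163.255.255) -> 20.85.148.24
  193.162.0.0/15 (193.162.0.0 - 193.163.255.255) -> 20.85.148.229
  193.163.128.0/17 (193.163.128.0 - 193.163.255.255) -> 20.85.148.241
More-specific entries that do NOT match:
  193.163.159.112/29 (193.163.159.112 - 193.163.159.119) does not contain 193.163.159.97
  197.163.159.0/24 (197.163.159.0 - 197.163.159.255) does not contain 193.163.159.97
  193.163.156.0/23 (193.163.156.0 - 193.163.157.255) does not contain 193.163.159.97
  193.162.158.0/23 (193.162.158.0 - 193.162.159.255) does not contain 193.163.159.97
  193.163.140.0/22 (193.163.140.0 - 193.163.143.255) does not contain 193.163.159.97
  193.163.0.0/18 (193.163.0.0 - 193.163.63.255) does not contain 193.163.159.97
Longest matching prefix is /17 -> next hop 20.85.148.241.

20.85.148.241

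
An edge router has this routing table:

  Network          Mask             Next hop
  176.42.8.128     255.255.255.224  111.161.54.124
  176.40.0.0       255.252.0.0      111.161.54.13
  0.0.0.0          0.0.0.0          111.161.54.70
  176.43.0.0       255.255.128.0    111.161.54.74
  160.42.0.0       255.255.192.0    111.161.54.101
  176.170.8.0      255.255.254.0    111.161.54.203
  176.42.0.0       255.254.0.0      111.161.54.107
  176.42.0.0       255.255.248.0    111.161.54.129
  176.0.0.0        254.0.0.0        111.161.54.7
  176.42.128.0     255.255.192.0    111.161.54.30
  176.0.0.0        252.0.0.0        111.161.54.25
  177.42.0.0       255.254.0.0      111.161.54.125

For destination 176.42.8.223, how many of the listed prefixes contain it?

5

Prefixes containing 176.42.8.223:
  0.0.0.0/0 (default, matches everything)
  176.0.0.0/6 (176.0.0.0 - 179.255.255.255)
  176.0.0.0/7 (176.0.0.0 - 177.255.255.255)
  176.40.0.0/14 (176.40.0.0 - 176.43.255.255)
  176.42.0.0/15 (176.42.0.0 - 176.43.255.255)
Total matching entries: 5.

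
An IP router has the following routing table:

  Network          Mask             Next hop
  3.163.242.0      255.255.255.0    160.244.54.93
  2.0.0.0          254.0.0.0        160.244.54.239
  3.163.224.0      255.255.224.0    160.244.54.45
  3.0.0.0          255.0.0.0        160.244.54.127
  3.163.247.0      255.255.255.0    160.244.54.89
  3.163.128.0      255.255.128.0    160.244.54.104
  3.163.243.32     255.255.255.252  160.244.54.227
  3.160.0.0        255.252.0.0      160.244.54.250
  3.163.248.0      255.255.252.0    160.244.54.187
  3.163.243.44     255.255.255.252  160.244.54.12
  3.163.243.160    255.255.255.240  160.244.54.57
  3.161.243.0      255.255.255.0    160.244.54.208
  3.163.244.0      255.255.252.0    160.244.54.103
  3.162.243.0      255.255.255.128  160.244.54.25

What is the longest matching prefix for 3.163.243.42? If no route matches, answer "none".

3.163.224.0/19

Entries matching 3.163.243.42:
  2.0.0.0/7 (2.0.0.0 - 3.255.255.255)
  3.0.0.0/8 (3.0.0.0 - 3.255.255.255)
  3.160.0.0/14 (3.160.0.0 - 3.163.255.255)
  3.163.128.0/17 (3.163.128.0 - 3.163.255.255)
  3.163.224.0/19 (3.163.224.0 - 3.163.255.255)
Most specific is 3.163.224.0/19.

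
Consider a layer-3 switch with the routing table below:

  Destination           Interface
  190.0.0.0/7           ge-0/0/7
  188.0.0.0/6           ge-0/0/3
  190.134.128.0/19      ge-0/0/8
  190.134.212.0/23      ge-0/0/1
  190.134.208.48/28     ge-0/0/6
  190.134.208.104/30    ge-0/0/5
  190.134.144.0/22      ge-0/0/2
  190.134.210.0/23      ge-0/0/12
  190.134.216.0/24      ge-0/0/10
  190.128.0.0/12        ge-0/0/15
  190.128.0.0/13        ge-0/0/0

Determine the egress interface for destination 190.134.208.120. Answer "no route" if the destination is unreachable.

Routes whose prefix contains 190.134.208.120:
  188.0.0.0/6 (188.0.0.0 - 191.255.255.255) -> ge-0/0/3
  190.0.0.0/7 (190.0.0.0 - 191.255.255.255) -> ge-0/0/7
  190.128.0.0/12 (190.128.0.0 - 190.143.255.255) -> ge-0/0/15
  190.128.0.0/13 (190.128.0.0 - 190.135.255.255) -> ge-0/0/0
More-specific entries that do NOT match:
  190.134.208.104/30 (190.134.208.104 - 190.134.208.107) does not contain 190.134.208.120
  190.134.208.48/28 (190.134.208.48 - 190.134.208.63) does not contain 190.134.208.120
  190.134.216.0/24 (190.134.216.0 - 190.134.216.255) does not contain 190.134.208.120
  190.134.212.0/23 (190.134.212.0 - 190.134.213.255) does not contain 190.134.208.120
  190.134.210.0/23 (190.134.210.0 - 190.134.211.255) does not contain 190.134.208.120
  190.134.144.0/22 (190.134.144.0 - 190.134.147.255) does not contain 190.134.208.120
  190.134.128.0/19 (190.134.128.0 - 190.134.159.255) does not contain 190.134.208.120
Longest matching prefix is /13 -> interface ge-0/0/0.

ge-0/0/0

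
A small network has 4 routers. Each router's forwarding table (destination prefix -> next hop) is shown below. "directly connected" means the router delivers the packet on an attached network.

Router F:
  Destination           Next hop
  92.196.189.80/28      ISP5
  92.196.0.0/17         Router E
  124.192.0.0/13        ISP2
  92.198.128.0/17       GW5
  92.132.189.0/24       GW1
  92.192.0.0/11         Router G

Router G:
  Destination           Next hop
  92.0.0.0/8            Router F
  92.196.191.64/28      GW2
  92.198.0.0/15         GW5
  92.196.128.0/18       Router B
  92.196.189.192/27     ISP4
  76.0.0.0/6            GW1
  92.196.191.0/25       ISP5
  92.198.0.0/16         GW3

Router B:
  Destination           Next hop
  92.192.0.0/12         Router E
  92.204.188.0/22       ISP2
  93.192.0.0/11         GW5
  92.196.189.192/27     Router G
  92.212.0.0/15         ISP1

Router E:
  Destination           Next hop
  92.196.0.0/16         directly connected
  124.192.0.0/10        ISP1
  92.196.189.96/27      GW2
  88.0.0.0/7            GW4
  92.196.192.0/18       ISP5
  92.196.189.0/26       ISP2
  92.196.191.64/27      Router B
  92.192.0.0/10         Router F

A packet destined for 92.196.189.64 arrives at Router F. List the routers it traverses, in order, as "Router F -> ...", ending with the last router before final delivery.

Router F -> Router G -> Router B -> Router E

At Router F: longest match for 92.196.189.64 is 92.192.0.0/11 -> Router G
At Router G: longest match for 92.196.189.64 is 92.196.128.0/18 -> Router B
At Router B: longest match for 92.196.189.64 is 92.192.0.0/12 -> Router E
At Router E: longest match for 92.196.189.64 is 92.196.0.0/16 -> directly connected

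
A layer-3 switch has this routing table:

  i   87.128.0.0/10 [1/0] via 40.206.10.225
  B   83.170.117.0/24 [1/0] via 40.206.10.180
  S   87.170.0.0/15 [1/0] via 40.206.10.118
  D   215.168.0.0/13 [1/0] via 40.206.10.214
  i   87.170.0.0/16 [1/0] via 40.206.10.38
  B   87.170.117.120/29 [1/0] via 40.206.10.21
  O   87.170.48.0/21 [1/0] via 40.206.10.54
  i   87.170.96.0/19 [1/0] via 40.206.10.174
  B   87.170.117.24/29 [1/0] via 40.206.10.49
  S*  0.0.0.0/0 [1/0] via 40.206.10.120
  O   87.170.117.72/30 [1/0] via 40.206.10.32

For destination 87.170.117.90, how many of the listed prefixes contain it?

Prefixes containing 87.170.117.90:
  0.0.0.0/0 (default, matches everything)
  87.128.0.0/10 (87.128.0.0 - 87.191.255.255)
  87.170.0.0/15 (87.170.0.0 - 87.171.255.255)
  87.170.0.0/16 (87.170.0.0 - 87.170.255.255)
  87.170.96.0/19 (87.170.96.0 - 87.170.127.255)
Total matching entries: 5.

5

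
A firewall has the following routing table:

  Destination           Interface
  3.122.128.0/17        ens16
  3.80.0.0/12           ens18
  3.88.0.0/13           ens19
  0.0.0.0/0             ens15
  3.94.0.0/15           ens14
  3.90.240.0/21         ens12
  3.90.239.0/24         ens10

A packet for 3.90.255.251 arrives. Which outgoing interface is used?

Routes whose prefix contains 3.90.255.251:
  0.0.0.0/0 (default, matches everything) -> ens15
  3.80.0.0/12 (3.80.0.0 - 3.95.255.255) -> ens18
  3.88.0.0/13 (3.88.0.0 - 3.95.255.255) -> ens19
More-specific entries that do NOT match:
  3.90.239.0/24 (3.90.239.0 - 3.90.239.255) does not contain 3.90.255.251
  3.90.240.0/21 (3.90.240.0 - 3.90.247.255) does not contain 3.90.255.251
  3.122.128.0/17 (3.122.128.0 - 3.122.255.255) does not contain 3.90.255.251
  3.94.0.0/15 (3.94.0.0 - 3.95.255.255) does not contain 3.90.255.251
Longest matching prefix is /13 -> interface ens19.

ens19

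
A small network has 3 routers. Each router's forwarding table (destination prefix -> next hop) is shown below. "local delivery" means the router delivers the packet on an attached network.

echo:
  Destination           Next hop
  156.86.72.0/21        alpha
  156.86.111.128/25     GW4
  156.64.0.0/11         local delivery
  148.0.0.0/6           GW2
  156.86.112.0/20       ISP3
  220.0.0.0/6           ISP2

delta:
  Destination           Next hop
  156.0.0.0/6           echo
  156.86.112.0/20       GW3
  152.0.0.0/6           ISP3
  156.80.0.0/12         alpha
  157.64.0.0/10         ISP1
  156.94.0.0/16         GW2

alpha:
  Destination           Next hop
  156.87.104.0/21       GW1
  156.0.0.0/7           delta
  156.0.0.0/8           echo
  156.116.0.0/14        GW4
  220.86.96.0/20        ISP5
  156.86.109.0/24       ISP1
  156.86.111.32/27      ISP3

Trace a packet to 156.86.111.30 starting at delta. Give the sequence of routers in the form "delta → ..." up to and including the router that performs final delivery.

At delta: longest match for 156.86.111.30 is 156.80.0.0/12 -> alpha
At alpha: longest match for 156.86.111.30 is 156.0.0.0/8 -> echo
At echo: longest match for 156.86.111.30 is 156.64.0.0/11 -> local delivery

delta → alpha → echo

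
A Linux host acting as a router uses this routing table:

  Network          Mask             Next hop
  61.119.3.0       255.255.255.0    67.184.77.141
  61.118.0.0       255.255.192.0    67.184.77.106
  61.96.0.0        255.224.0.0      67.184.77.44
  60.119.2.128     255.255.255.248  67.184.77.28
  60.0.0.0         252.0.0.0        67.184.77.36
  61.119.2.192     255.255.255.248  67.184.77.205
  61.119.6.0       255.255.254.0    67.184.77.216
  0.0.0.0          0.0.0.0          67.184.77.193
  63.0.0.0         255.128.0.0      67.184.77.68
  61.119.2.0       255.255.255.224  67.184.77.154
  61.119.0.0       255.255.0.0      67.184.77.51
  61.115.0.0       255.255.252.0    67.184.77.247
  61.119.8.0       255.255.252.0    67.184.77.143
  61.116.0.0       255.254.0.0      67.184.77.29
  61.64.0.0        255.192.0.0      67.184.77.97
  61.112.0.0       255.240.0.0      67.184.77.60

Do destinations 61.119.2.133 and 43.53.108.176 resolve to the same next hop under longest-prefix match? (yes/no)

61.119.2.133: longest match 61.119.0.0/16 -> 67.184.77.51
43.53.108.176: longest match 0.0.0.0/0 -> 67.184.77.193

no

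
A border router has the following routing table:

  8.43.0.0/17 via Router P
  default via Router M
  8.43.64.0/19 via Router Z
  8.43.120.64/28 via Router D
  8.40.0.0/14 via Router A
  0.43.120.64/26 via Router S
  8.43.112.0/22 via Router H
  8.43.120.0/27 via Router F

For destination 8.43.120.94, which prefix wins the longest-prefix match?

Entries matching 8.43.120.94:
  0.0.0.0/0 (default, matches everything)
  8.40.0.0/14 (8.40.0.0 - 8.43.255.255)
  8.43.0.0/17 (8.43.0.0 - 8.43.127.255)
Most specific is 8.43.0.0/17.

8.43.0.0/17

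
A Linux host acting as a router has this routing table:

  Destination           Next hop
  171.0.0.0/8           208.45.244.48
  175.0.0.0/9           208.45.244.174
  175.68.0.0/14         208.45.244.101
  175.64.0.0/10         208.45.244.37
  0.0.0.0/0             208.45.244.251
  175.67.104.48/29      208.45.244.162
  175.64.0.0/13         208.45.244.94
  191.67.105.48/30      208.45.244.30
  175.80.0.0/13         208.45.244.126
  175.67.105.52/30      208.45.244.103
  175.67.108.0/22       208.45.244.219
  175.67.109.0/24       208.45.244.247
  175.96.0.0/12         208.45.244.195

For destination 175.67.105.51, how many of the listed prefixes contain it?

4

Prefixes containing 175.67.105.51:
  0.0.0.0/0 (default, matches everything)
  175.0.0.0/9 (175.0.0.0 - 175.127.255.255)
  175.64.0.0/10 (175.64.0.0 - 175.127.255.255)
  175.64.0.0/13 (175.64.0.0 - 175.71.255.255)
Total matching entries: 4.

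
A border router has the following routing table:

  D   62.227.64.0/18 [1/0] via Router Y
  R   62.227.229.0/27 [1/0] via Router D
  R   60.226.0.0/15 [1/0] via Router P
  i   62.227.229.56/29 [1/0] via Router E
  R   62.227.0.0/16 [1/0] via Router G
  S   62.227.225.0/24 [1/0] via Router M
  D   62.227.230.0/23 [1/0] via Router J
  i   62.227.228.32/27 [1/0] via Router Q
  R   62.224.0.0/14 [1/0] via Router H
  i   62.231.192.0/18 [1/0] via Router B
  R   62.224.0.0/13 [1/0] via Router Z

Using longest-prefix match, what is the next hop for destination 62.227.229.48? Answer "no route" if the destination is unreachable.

Router G

Routes whose prefix contains 62.227.229.48:
  62.224.0.0/13 (62.224.0.0 - 62.231.255.255) -> Router Z
  62.224.0.0/14 (62.224.0.0 - 62.227.255.255) -> Router H
  62.227.0.0/16 (62.227.0.0 - 62.227.255.255) -> Router G
More-specific entries that do NOT match:
  62.227.229.56/29 (62.227.229.56 - 62.227.229.63) does not contain 62.227.229.48
  62.227.229.0/27 (62.227.229.0 - 62.227.229.31) does not contain 62.227.229.48
  62.227.228.32/27 (62.227.228.32 - 62.227.228.63) does not contain 62.227.229.48
  62.227.225.0/24 (62.227.225.0 - 62.227.225.255) does not contain 62.227.229.48
  62.227.230.0/23 (62.227.230.0 - 62.227.231.255) does not contain 62.227.229.48
  62.227.64.0/18 (62.227.64.0 - 62.227.127.255) does not contain 62.227.229.48
  62.231.192.0/18 (62.231.192.0 - 62.231.255.255) does not contain 62.227.229.48
Longest matching prefix is /16 -> next hop Router G.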